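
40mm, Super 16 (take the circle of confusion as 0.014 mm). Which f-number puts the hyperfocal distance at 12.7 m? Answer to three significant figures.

f/9.03

Rearrange H = f²/(N·c) + f for N: N = f² / ((H − f)·c).
N = 40² / ((12700 − 40) × 0.014) = 1600 / 177.2 ≈ 9.03.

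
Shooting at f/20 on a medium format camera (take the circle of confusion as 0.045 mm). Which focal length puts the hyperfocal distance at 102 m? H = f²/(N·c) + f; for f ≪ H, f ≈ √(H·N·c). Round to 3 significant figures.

303 mm

From H = f²/(N·c) + f, with f ≪ H: f ≈ √(H·N·c) = √(102000 × 20 × 0.045) = √91800 ≈ 303.0 mm.
The +f correction barely moves this — solving exactly, f² + N·c·f − N·c·H = 0 ⇒ f = (−N·c + √((N·c)² + 4·N·c·H))/2 = (−0.9 + √367201)/2 ≈ 302.54 mm, so f ≈ 303 mm.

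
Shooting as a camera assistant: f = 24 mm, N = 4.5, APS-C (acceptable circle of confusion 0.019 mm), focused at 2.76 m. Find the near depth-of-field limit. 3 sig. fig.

1.96 m

Hyperfocal distance H = f²/(N·c) + f = 24²/(4.5 × 0.019) + 24 = 576/0.0855 + 24 ≈ 6760.8 mm ≈ 6.761 m.
Near limit Dn = s·(H − f)/(H + s − 2f) = 2760 × (6760.8 − 24) / (6760.8 + 2760 − 2 × 24) = 2760 × 6736.8 / 9472.8 ≈ 1962.8 mm ≈ 1.96 m.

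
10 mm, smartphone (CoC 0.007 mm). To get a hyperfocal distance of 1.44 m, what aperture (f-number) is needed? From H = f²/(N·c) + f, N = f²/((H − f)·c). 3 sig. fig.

Rearrange H = f²/(N·c) + f for N: N = f² / ((H − f)·c).
N = 10² / ((1440 − 10) × 0.007) = 100 / 10.01 ≈ 9.99.

f/9.99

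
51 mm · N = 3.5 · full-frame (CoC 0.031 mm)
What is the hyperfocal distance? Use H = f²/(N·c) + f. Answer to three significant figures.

24.0 m

Hyperfocal distance H = f²/(N·c) + f = 51²/(3.5 × 0.031) + 51 = 2601/0.1085 + 51 ≈ 24023.4 mm ≈ 24.0 m.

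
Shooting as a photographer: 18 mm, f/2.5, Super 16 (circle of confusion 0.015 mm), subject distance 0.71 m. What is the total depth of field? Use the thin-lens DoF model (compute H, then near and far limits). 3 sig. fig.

Hyperfocal distance H = f²/(N·c) + f = 18²/(2.5 × 0.015) + 18 = 324/0.0375 + 18 ≈ 8658.0 mm ≈ 8.658 m.
Near limit Dn = s·(H − f)/(H + s − 2f) = 710 × (8658.0 − 18) / (8658.0 + 710 − 2 × 18) = 710 × 8640.0 / 9332.0 ≈ 657.35 mm.
Far limit Df = s·(H − f)/(H − s) = 710 × (8658.0 − 18) / (8658.0 − 710) = 710 × 8640.0 / 7948.0 ≈ 771.82 mm.
Depth of field = Df − Dn = 771.82 − 657.35 ≈ 114.47 mm.

114 mm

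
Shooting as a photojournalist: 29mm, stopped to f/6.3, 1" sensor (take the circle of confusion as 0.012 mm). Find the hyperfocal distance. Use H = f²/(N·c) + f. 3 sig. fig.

Hyperfocal distance H = f²/(N·c) + f = 29²/(6.3 × 0.012) + 29 = 841/0.0756 + 29 ≈ 11153.3 mm ≈ 11.2 m.

11.2 m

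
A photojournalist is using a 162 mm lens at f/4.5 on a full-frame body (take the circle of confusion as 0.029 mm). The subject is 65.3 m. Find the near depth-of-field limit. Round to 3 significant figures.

49.3 m

Hyperfocal distance H = f²/(N·c) + f = 162²/(4.5 × 0.029) + 162 = 26244/0.1305 + 162 ≈ 201265.4 mm ≈ 201.3 m.
Near limit Dn = s·(H − f)/(H + s − 2f) = 65300 × (201265.4 − 162) / (201265.4 + 65300 − 2 × 162) = 65300 × 201103.4 / 266241.4 ≈ 49324 mm ≈ 49.3 m.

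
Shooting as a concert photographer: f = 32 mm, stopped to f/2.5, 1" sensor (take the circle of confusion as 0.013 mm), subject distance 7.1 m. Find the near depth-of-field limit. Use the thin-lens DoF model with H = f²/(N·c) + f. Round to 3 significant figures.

Hyperfocal distance H = f²/(N·c) + f = 32²/(2.5 × 0.013) + 32 = 1024/0.0325 + 32 ≈ 31539.7 mm ≈ 31.54 m.
Near limit Dn = s·(H − f)/(H + s − 2f) = 7100 × (31539.7 − 32) / (31539.7 + 7100 − 2 × 32) = 7100 × 31507.7 / 38575.7 ≈ 5799.1 mm ≈ 5.80 m.

5.80 m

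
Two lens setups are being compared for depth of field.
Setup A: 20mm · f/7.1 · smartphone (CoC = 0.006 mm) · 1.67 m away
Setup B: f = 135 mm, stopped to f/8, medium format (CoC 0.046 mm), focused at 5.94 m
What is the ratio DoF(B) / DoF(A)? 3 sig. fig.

Setup A: H = 20²/(7.1×0.006) + 20 ≈ 9409.7 mm; DoF = Df − Dn = 2026.02 − 1420.40 ≈ 605.62 mm.
Setup B: H = 135²/(8×0.046) + 135 ≈ 49659.5 mm; DoF = Df − Dn = 6728.7 − 5316.8 ≈ 1411.9 mm.
Ratio = 1411.9 / 605.62 ≈ 2.33.

2.33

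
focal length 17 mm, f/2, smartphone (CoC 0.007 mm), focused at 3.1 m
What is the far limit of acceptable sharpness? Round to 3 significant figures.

3.64 m

Hyperfocal distance H = f²/(N·c) + f = 17²/(2 × 0.007) + 17 = 289/0.014 + 17 ≈ 20659.9 mm ≈ 20.66 m.
Far limit Df = s·(H − f)/(H − s) = 3100 × (20659.9 − 17) / (20659.9 − 3100) = 3100 × 20642.9 / 17559.9 ≈ 3644.3 mm ≈ 3.64 m.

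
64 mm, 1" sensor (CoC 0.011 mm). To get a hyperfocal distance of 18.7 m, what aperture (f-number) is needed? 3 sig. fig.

f/20

Rearrange H = f²/(N·c) + f for N: N = f² / ((H − f)·c).
N = 64² / ((18700 − 64) × 0.011) = 4096 / 205.0 ≈ 20.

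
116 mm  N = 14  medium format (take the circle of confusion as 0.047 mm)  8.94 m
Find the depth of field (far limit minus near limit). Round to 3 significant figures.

Hyperfocal distance H = f²/(N·c) + f = 116²/(14 × 0.047) + 116 = 13456/0.658 + 116 ≈ 20565.8 mm ≈ 20.57 m.
Near limit Dn = s·(H − f)/(H + s − 2f) = 8940 × (20565.8 − 116) / (20565.8 + 8940 − 2 × 116) = 8940 × 20449.8 / 29273.8 ≈ 6245.2 mm.
Far limit Df = s·(H − f)/(H − s) = 8940 × (20565.8 − 116) / (20565.8 − 8940) = 8940 × 20449.8 / 11625.8 ≈ 15725.4 mm.
Depth of field = Df − Dn = 15725.4 − 6245.2 ≈ 9480.2 mm ≈ 9.48 m.

9.48 m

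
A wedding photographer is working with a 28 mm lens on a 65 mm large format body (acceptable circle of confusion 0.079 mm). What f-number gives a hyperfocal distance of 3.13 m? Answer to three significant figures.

f/3.20

Rearrange H = f²/(N·c) + f for N: N = f² / ((H − f)·c).
N = 28² / ((3130 − 28) × 0.079) = 784 / 245.1 ≈ 3.20.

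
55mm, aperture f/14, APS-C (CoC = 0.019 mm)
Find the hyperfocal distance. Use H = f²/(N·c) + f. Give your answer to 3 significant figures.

Hyperfocal distance H = f²/(N·c) + f = 55²/(14 × 0.019) + 55 = 3025/0.266 + 55 ≈ 11427.2 mm ≈ 11.4 m.

11.4 m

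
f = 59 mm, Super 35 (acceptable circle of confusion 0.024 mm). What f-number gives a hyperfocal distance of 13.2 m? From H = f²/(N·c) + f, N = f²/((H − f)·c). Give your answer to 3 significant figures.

f/11

Rearrange H = f²/(N·c) + f for N: N = f² / ((H − f)·c).
N = 59² / ((13200 − 59) × 0.024) = 3481 / 315.4 ≈ 11.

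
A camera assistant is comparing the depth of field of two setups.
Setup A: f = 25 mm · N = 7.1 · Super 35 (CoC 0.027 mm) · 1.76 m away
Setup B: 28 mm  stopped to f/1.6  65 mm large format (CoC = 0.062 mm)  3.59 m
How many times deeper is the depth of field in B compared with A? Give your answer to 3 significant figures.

1.55

Setup A: H = 25²/(7.1×0.027) + 25 ≈ 3285.3 mm; DoF = Df − Dn = 3762.0 − 1148.7 ≈ 2613.3 mm.
Setup B: H = 28²/(1.6×0.062) + 28 ≈ 7931.2 mm; DoF = Df − Dn = 6535.6 − 2474.7 ≈ 4060.9 mm.
Ratio = 4060.9 / 2613.3 ≈ 1.55.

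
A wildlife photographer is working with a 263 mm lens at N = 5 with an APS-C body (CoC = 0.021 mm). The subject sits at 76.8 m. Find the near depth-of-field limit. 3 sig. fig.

Hyperfocal distance H = f²/(N·c) + f = 263²/(5 × 0.021) + 263 = 69169/0.105 + 263 ≈ 659015.4 mm ≈ 659.0 m.
Near limit Dn = s·(H − f)/(H + s − 2f) = 76800 × (659015.4 − 263) / (659015.4 + 76800 − 2 × 263) = 76800 × 658752.4 / 735289.4 ≈ 68806 mm ≈ 68.8 m.

68.8 m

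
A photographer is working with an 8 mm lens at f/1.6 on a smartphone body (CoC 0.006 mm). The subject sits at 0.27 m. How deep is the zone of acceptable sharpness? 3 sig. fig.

Hyperfocal distance H = f²/(N·c) + f = 8²/(1.6 × 0.006) + 8 = 64/0.0096 + 8 ≈ 6674.7 mm ≈ 6.675 m.
Near limit Dn = s·(H − f)/(H + s − 2f) = 270 × (6674.7 − 8) / (6674.7 + 270 − 2 × 8) = 270 × 6666.7 / 6928.7 ≈ 259.790 mm.
Far limit Df = s·(H − f)/(H − s) = 270 × (6674.7 − 8) / (6674.7 − 270) = 270 × 6666.7 / 6404.7 ≈ 281.045 mm.
Depth of field = Df − Dn = 281.045 − 259.790 ≈ 21.255 mm.

21.3 mm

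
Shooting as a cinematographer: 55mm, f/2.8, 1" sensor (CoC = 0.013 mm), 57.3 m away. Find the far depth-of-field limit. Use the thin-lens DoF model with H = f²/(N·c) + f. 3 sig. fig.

Hyperfocal distance H = f²/(N·c) + f = 55²/(2.8 × 0.013) + 55 = 3025/0.0364 + 55 ≈ 83159.4 mm ≈ 83.16 m.
Far limit Df = s·(H − f)/(H − s) = 57300 × (83159.4 − 55) / (83159.4 − 57300) = 57300 × 83104.4 / 25859.4 ≈ 184145 mm ≈ 184 m.

184 m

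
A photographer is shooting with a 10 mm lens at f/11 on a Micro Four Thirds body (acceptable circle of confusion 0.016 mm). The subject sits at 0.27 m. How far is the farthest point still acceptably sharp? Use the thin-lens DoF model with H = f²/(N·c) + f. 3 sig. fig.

Hyperfocal distance H = f²/(N·c) + f = 10²/(11 × 0.016) + 10 = 100/0.176 + 10 ≈ 578.2 mm ≈ 0.578 m.
Far limit Df = s·(H − f)/(H − s) = 270 × (578.2 − 10) / (578.2 − 270) = 270 × 568.2 / 308.2 ≈ 497.79 mm.

498 mm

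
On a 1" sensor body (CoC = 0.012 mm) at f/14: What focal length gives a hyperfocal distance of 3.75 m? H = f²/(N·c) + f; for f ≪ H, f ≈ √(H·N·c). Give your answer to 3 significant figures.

25.0 mm

From H = f²/(N·c) + f, with f ≪ H: f ≈ √(H·N·c) = √(3750 × 14 × 0.012) = √630.00 ≈ 25.10 mm.
Exact: f² + N·c·f − N·c·H = 0 ⇒ f = (−N·c + √((N·c)² + 4·N·c·H))/2 = (−0.168 + √2520.0)/2 ≈ 25.016 mm ≈ 25.0 mm.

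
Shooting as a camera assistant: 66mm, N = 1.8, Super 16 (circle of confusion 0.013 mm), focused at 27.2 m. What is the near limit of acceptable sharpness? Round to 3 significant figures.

23.7 m

Hyperfocal distance H = f²/(N·c) + f = 66²/(1.8 × 0.013) + 66 = 4356/0.0234 + 66 ≈ 186219.8 mm ≈ 186.2 m.
Near limit Dn = s·(H − f)/(H + s − 2f) = 27200 × (186219.8 − 66) / (186219.8 + 27200 − 2 × 66) = 27200 × 186153.8 / 213287.8 ≈ 23740 mm ≈ 23.7 m.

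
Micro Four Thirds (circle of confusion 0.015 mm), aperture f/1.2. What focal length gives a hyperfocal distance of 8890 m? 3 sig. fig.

400 mm

From H = f²/(N·c) + f, with f ≪ H: f ≈ √(H·N·c) = √(8890000 × 1.2 × 0.015) = √160020 ≈ 400.0 mm.
The +f correction barely moves this — solving exactly, f² + N·c·f − N·c·H = 0 ⇒ f = (−N·c + √((N·c)² + 4·N·c·H))/2 = (−0.018 + √640080)/2 ≈ 400.02 mm, so f ≈ 400 mm.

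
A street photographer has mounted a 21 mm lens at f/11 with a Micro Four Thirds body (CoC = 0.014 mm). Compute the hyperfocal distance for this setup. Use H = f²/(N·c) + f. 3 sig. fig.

2.88 m

Hyperfocal distance H = f²/(N·c) + f = 21²/(11 × 0.014) + 21 = 441/0.154 + 21 ≈ 2884.6 mm ≈ 2.88 m.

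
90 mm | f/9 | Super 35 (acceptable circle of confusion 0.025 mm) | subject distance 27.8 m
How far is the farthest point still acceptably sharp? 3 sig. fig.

Hyperfocal distance H = f²/(N·c) + f = 90²/(9 × 0.025) + 90 = 8100/0.225 + 90 ≈ 36090.0 mm ≈ 36.09 m.
Far limit Df = s·(H − f)/(H − s) = 27800 × (36090.0 − 90) / (36090.0 − 27800) = 27800 × 36000.0 / 8290.0 ≈ 120724 mm ≈ 121 m.

121 m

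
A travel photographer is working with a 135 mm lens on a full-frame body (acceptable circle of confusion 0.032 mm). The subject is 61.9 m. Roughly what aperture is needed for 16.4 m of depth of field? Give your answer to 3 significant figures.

Write h = H − f = f²/(N·c). The thin-lens limits are Dn = s·h/(h + (s−f)) and Df = s·h/(h − (s−f)), so DoF = Df − Dn = 2·s·(s−f)·h / (h² − (s−f)²).
That is a quadratic in h: DoF·h² − 2·s·(s−f)·h − DoF·(s−f)² = 0 ⇒ h = (s−f)·(s + √(s² + DoF²)) / DoF = 61765 × (61900 + √(61900² + 16400²)) / 16400 = 61765 × (61900 + 64035.7) / 16400 ≈ 474294 mm.
Then N = f²/(c·h) = 135² / (0.032 × 474294) = 18225 / 15177 ≈ 1.20.

f/1.20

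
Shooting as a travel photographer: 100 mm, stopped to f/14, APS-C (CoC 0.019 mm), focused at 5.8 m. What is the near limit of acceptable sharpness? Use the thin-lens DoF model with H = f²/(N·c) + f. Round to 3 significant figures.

5.04 m

Hyperfocal distance H = f²/(N·c) + f = 100²/(14 × 0.019) + 100 = 10000/0.266 + 100 ≈ 37694.0 mm ≈ 37.69 m.
Near limit Dn = s·(H − f)/(H + s − 2f) = 5800 × (37694.0 − 100) / (37694.0 + 5800 − 2 × 100) = 5800 × 37594.0 / 43294.0 ≈ 5036.4 mm ≈ 5.04 m.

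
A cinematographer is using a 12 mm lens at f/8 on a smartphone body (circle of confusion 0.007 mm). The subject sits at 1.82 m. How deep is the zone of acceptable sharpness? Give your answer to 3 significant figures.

Hyperfocal distance H = f²/(N·c) + f = 12²/(8 × 0.007) + 12 = 144/0.056 + 12 ≈ 2583.4 mm ≈ 2.583 m.
Near limit Dn = s·(H − f)/(H + s − 2f) = 1820 × (2583.4 − 12) / (2583.4 + 1820 − 2 × 12) = 1820 × 2571.4 / 4379.4 ≈ 1068.6 mm.
Far limit Df = s·(H − f)/(H − s) = 1820 × (2583.4 − 12) / (2583.4 − 1820) = 1820 × 2571.4 / 763.4 ≈ 6130.2 mm.
Depth of field = Df − Dn = 6130.2 − 1068.6 ≈ 5061.6 mm ≈ 5.06 m.

5.06 m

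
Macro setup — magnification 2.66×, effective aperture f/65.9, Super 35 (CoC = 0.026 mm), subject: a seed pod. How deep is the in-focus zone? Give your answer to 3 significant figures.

At magnification m, DoF ≈ 2·N_eff·c/m² = 2 × 65.9 × 0.026 / 2.66² = 3.427 / 7.076 ≈ 0.484 mm.

0.484 mm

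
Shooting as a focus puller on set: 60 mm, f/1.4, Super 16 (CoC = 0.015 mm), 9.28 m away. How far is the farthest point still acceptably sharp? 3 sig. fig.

9.81 m

Hyperfocal distance H = f²/(N·c) + f = 60²/(1.4 × 0.015) + 60 = 3600/0.021 + 60 ≈ 171488.6 mm ≈ 171.5 m.
Far limit Df = s·(H − f)/(H − s) = 9280 × (171488.6 − 60) / (171488.6 − 9280) = 9280 × 171428.6 / 162208.6 ≈ 9807.5 mm ≈ 9.81 m.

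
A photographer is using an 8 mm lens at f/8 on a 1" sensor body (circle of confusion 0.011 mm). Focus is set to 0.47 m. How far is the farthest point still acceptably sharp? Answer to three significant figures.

1.29 m

Hyperfocal distance H = f²/(N·c) + f = 8²/(8 × 0.011) + 8 = 64/0.088 + 8 ≈ 735.3 mm ≈ 0.735 m.
Far limit Df = s·(H − f)/(H − s) = 470 × (735.3 − 8) / (735.3 − 470) = 470 × 727.3 / 265.3 ≈ 1288.6 mm ≈ 1.29 m.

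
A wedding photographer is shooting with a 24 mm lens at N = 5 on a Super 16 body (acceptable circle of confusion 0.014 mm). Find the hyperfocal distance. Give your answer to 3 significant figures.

Hyperfocal distance H = f²/(N·c) + f = 24²/(5 × 0.014) + 24 = 576/0.07 + 24 ≈ 8252.6 mm ≈ 8.25 m.

8.25 m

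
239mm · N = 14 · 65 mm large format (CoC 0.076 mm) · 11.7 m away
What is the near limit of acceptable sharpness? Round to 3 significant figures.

9.64 m

Hyperfocal distance H = f²/(N·c) + f = 239²/(14 × 0.076) + 239 = 57121/1.064 + 239 ≈ 53924.2 mm ≈ 53.92 m.
Near limit Dn = s·(H − f)/(H + s − 2f) = 11700 × (53924.2 − 239) / (53924.2 + 11700 − 2 × 239) = 11700 × 53685.2 / 65146.2 ≈ 9641.6 mm ≈ 9.64 m.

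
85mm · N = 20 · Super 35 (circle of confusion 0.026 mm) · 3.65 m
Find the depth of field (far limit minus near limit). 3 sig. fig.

Hyperfocal distance H = f²/(N·c) + f = 85²/(20 × 0.026) + 85 = 7225/0.52 + 85 ≈ 13979.2 mm ≈ 13.98 m.
Near limit Dn = s·(H − f)/(H + s − 2f) = 3650 × (13979.2 − 85) / (13979.2 + 3650 − 2 × 85) = 3650 × 13894.2 / 17459.2 ≈ 2904.7 mm.
Far limit Df = s·(H − f)/(H − s) = 3650 × (13979.2 − 85) / (13979.2 − 3650) = 3650 × 13894.2 / 10329.2 ≈ 4909.8 mm.
Depth of field = Df − Dn = 4909.8 − 2904.7 ≈ 2005.1 mm ≈ 2.01 m.

2.01 m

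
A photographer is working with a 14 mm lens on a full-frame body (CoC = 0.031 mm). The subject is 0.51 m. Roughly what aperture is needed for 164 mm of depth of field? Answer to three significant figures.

Write h = H − f = f²/(N·c). The thin-lens limits are Dn = s·h/(h + (s−f)) and Df = s·h/(h − (s−f)), so DoF = Df − Dn = 2·s·(s−f)·h / (h² − (s−f)²).
That is a quadratic in h: DoF·h² − 2·s·(s−f)·h − DoF·(s−f)² = 0 ⇒ h = (s−f)·(s + √(s² + DoF²)) / DoF = 496 × (510 + √(510² + 164²)) / 164 = 496 × (510 + 535.720) / 164 ≈ 3162.7 mm.
Then N = f²/(c·h) = 14² / (0.031 × 3162.7) = 196 / 98.043 ≈ 2.00.

f/2.00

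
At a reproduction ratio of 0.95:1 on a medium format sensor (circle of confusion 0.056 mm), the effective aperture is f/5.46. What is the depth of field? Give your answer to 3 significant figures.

At magnification m, DoF ≈ 2·N_eff·c/m² = 2 × 5.46 × 0.056 / 0.95² = 0.6115 / 0.9025 ≈ 0.678 mm.

0.678 mm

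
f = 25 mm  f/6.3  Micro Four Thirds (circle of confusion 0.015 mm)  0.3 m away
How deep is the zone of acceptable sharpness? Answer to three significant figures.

Hyperfocal distance H = f²/(N·c) + f = 25²/(6.3 × 0.015) + 25 = 625/0.0945 + 25 ≈ 6638.8 mm ≈ 6.639 m.
Near limit Dn = s·(H − f)/(H + s − 2f) = 300 × (6638.8 − 25) / (6638.8 + 300 − 2 × 25) = 300 × 6613.8 / 6888.8 ≈ 288.024 mm.
Far limit Df = s·(H − f)/(H − s) = 300 × (6638.8 − 25) / (6638.8 − 300) = 300 × 6613.8 / 6338.8 ≈ 313.015 mm.
Depth of field = Df − Dn = 313.015 − 288.024 ≈ 24.991 mm.

25.0 mm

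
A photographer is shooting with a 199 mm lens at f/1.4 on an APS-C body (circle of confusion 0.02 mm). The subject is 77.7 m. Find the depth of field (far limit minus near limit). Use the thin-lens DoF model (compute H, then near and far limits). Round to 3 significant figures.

Hyperfocal distance H = f²/(N·c) + f = 199²/(1.4 × 0.02) + 199 = 39601/0.028 + 199 ≈ 1414520.4 mm ≈ 1415 m.
Near limit Dn = s·(H − f)/(H + s − 2f) = 77700 × (1414520.4 − 199) / (1414520.4 + 77700 − 2 × 199) = 77700 × 1414321.4 / 1491822.4 ≈ 73663.4 mm.
Far limit Df = s·(H − f)/(H − s) = 77700 × (1414520.4 − 199) / (1414520.4 − 77700) = 77700 × 1414321.4 / 1336820.4 ≈ 82204.6 mm.
Depth of field = Df − Dn = 82204.6 − 73663.4 ≈ 8541.2 mm ≈ 8.54 m.

8.54 m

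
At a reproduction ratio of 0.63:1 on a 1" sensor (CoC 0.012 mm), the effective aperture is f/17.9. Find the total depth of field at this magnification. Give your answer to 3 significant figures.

1.08 mm

At magnification m, DoF ≈ 2·N_eff·c/m² = 2 × 17.9 × 0.012 / 0.63² = 0.4296 / 0.3969 ≈ 1.08 mm.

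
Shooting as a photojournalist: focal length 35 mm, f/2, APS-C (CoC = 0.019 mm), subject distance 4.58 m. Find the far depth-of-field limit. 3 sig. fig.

Hyperfocal distance H = f²/(N·c) + f = 35²/(2 × 0.019) + 35 = 1225/0.038 + 35 ≈ 32271.8 mm ≈ 32.27 m.
Far limit Df = s·(H − f)/(H − s) = 4580 × (32271.8 − 35) / (32271.8 − 4580) = 4580 × 32236.8 / 27691.8 ≈ 5331.7 mm ≈ 5.33 m.

5.33 m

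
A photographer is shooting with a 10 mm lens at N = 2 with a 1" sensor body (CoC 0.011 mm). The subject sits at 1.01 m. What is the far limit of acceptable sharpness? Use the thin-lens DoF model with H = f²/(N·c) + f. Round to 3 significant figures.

1.29 m

Hyperfocal distance H = f²/(N·c) + f = 10²/(2 × 0.011) + 10 = 100/0.022 + 10 ≈ 4555.5 mm ≈ 4.555 m.
Far limit Df = s·(H − f)/(H − s) = 1010 × (4555.5 − 10) / (4555.5 − 1010) = 1010 × 4545.5 / 3545.5 ≈ 1294.9 mm ≈ 1.29 m.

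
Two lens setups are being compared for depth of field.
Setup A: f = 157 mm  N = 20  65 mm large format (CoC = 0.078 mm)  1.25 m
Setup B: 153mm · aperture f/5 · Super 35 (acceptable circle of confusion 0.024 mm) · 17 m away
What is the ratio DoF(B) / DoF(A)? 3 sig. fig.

17.0

Setup A: H = 157²/(20×0.078) + 157 ≈ 15957.6 mm; DoF = Df − Dn = 1342.89 − 1169.13 ≈ 173.76 mm.
Setup B: H = 153²/(5×0.024) + 153 ≈ 195228.0 mm; DoF = Df − Dn = 18606.9 − 15648.6 ≈ 2958.3 mm.
Ratio = 2958.3 / 173.76 ≈ 17.0.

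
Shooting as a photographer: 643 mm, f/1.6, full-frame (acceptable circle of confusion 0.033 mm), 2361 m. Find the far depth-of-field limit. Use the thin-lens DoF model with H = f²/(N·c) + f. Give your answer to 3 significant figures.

Hyperfocal distance H = f²/(N·c) + f = 643²/(1.6 × 0.033) + 643 = 413449/0.0528 + 643 ≈ 7831116.5 mm ≈ 7831 m.
Far limit Df = s·(H − f)/(H − s) = 2361000 × (7831116.5 − 643) / (7831116.5 − 2361000) = 2361000 × 7830473.5 / 5470116.5 ≈ 3379772 mm ≈ 3380 m.

3380 m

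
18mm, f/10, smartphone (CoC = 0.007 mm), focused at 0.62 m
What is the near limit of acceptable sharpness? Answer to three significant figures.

0.549 m

Hyperfocal distance H = f²/(N·c) + f = 18²/(10 × 0.007) + 18 = 324/0.07 + 18 ≈ 4646.6 mm ≈ 4.647 m.
Near limit Dn = s·(H − f)/(H + s − 2f) = 620 × (4646.6 − 18) / (4646.6 + 620 − 2 × 18) = 620 × 4628.6 / 5230.6 ≈ 548.64 mm ≈ 0.549 m.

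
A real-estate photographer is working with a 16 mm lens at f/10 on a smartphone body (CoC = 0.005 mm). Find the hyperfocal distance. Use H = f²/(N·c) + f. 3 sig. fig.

Hyperfocal distance H = f²/(N·c) + f = 16²/(10 × 0.005) + 16 = 256/0.05 + 16 ≈ 5136.0 mm ≈ 5.14 m.

5.14 m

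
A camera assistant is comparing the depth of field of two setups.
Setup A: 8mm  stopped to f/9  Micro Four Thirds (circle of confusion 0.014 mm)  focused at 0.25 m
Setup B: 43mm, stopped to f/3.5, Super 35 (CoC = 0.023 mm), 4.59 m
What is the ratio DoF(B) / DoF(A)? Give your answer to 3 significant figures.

6.14

Setup A: H = 8²/(9×0.014) + 8 ≈ 515.9 mm; DoF = Df − Dn = 477.50 − 169.33 ≈ 308.17 mm.
Setup B: H = 43²/(3.5×0.023) + 43 ≈ 23011.9 mm; DoF = Df − Dn = 5722.9 − 3831.5 ≈ 1891.4 mm.
Ratio = 1891.4 / 308.17 ≈ 6.14.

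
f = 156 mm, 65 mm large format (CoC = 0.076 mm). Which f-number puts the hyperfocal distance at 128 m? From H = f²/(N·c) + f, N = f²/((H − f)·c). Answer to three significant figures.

f/2.50

Rearrange H = f²/(N·c) + f for N: N = f² / ((H − f)·c).
N = 156² / ((128000 − 156) × 0.076) = 24336 / 9716 ≈ 2.50.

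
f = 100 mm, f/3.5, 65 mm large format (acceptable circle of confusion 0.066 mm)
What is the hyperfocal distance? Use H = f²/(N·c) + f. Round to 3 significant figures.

Hyperfocal distance H = f²/(N·c) + f = 100²/(3.5 × 0.066) + 100 = 10000/0.231 + 100 ≈ 43390.0 mm ≈ 43.4 m.

43.4 m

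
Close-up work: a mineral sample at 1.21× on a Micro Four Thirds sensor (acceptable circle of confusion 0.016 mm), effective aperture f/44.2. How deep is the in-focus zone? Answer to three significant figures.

0.966 mm

At magnification m, DoF ≈ 2·N_eff·c/m² = 2 × 44.2 × 0.016 / 1.21² = 1.414 / 1.464 ≈ 0.966 mm.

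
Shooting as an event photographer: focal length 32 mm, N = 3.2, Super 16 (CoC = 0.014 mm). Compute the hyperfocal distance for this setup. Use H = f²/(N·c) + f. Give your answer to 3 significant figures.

22.9 m

Hyperfocal distance H = f²/(N·c) + f = 32²/(3.2 × 0.014) + 32 = 1024/0.0448 + 32 ≈ 22889.1 mm ≈ 22.9 m.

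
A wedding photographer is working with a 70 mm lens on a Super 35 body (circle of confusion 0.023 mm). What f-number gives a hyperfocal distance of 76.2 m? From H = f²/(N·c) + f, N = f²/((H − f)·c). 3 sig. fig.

f/2.80

Rearrange H = f²/(N·c) + f for N: N = f² / ((H − f)·c).
N = 70² / ((76200 − 70) × 0.023) = 4900 / 1751 ≈ 2.80.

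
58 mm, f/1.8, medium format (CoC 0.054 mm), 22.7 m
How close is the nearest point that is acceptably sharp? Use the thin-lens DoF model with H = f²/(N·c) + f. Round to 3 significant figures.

Hyperfocal distance H = f²/(N·c) + f = 58²/(1.8 × 0.054) + 58 = 3364/0.0972 + 58 ≈ 34667.1 mm ≈ 34.67 m.
Near limit Dn = s·(H − f)/(H + s − 2f) = 22700 × (34667.1 − 58) / (34667.1 + 22700 − 2 × 58) = 22700 × 34609.1 / 57251.1 ≈ 13722 mm ≈ 13.7 m.

13.7 m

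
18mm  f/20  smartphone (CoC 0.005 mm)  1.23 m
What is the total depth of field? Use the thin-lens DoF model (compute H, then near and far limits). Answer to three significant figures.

Hyperfocal distance H = f²/(N·c) + f = 18²/(20 × 0.005) + 18 = 324/0.1 + 18 ≈ 3258.0 mm ≈ 3.258 m.
Near limit Dn = s·(H − f)/(H + s − 2f) = 1230 × (3258.0 − 18) / (3258.0 + 1230 − 2 × 18) = 1230 × 3240.0 / 4452.0 ≈ 895.1 mm.
Far limit Df = s·(H − f)/(H − s) = 1230 × (3258.0 − 18) / (3258.0 − 1230) = 1230 × 3240.0 / 2028.0 ≈ 1965.1 mm.
Depth of field = Df − Dn = 1965.1 − 895.1 ≈ 1070.0 mm ≈ 1.07 m.

1.07 m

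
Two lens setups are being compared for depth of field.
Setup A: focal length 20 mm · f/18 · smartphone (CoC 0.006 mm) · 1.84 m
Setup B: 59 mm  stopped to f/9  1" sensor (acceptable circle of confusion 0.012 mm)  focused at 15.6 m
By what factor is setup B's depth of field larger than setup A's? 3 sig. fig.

8.22

Setup A: H = 20²/(18×0.006) + 20 ≈ 3723.7 mm; DoF = Df − Dn = 3617.8 − 1233.7 ≈ 2384.1 mm.
Setup B: H = 59²/(9×0.012) + 59 ≈ 32290.5 mm; DoF = Df − Dn = 30126 − 10525 ≈ 19601 mm.
Ratio = 19601 / 2384.1 ≈ 8.22.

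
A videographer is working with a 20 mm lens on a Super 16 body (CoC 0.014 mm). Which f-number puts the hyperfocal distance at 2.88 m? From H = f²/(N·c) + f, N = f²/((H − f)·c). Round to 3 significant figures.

f/9.99

Rearrange H = f²/(N·c) + f for N: N = f² / ((H − f)·c).
N = 20² / ((2880 − 20) × 0.014) = 400 / 40.04 ≈ 9.99.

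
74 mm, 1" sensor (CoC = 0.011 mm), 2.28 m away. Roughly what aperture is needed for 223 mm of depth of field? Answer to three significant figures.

f/11

Write h = H − f = f²/(N·c). The thin-lens limits are Dn = s·h/(h + (s−f)) and Df = s·h/(h − (s−f)), so DoF = Df − Dn = 2·s·(s−f)·h / (h² − (s−f)²).
That is a quadratic in h: DoF·h² − 2·s·(s−f)·h − DoF·(s−f)² = 0 ⇒ h = (s−f)·(s + √(s² + DoF²)) / DoF = 2206 × (2280 + √(2280² + 223²)) / 223 = 2206 × (2280 + 2290.88) / 223 ≈ 45217 mm.
Then N = f²/(c·h) = 74² / (0.011 × 45217) = 5476 / 497.39 ≈ 11.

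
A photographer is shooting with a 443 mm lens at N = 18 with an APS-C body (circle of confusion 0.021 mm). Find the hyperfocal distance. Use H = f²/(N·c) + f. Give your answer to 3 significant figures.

Hyperfocal distance H = f²/(N·c) + f = 443²/(18 × 0.021) + 443 = 196249/0.378 + 443 ≈ 519620.2 mm ≈ 520 m.

520 m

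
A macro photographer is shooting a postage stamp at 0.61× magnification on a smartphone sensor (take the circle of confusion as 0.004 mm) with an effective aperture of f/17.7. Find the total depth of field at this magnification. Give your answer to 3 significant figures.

0.381 mm

At magnification m, DoF ≈ 2·N_eff·c/m² = 2 × 17.7 × 0.004 / 0.61² = 0.1416 / 0.3721 ≈ 0.381 mm.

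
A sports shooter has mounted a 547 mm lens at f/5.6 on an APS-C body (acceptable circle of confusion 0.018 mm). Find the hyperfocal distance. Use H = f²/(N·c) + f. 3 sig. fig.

2970 m

Hyperfocal distance H = f²/(N·c) + f = 547²/(5.6 × 0.018) + 547 = 299209/0.1008 + 547 ≈ 2968890.3 mm ≈ 2970 m.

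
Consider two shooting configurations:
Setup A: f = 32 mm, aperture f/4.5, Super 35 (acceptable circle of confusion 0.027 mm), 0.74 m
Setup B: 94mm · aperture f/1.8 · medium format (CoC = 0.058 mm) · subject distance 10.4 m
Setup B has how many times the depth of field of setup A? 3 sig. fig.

Setup A: H = 32²/(4.5×0.027) + 32 ≈ 8460.0 mm; DoF = Df − Dn = 807.87 − 682.65 ≈ 125.22 mm.
Setup B: H = 94²/(1.8×0.058) + 94 ≈ 84730.0 mm; DoF = Df − Dn = 11842.0 − 9271.1 ≈ 2570.9 mm.
Ratio = 2570.9 / 125.22 ≈ 20.5.

20.5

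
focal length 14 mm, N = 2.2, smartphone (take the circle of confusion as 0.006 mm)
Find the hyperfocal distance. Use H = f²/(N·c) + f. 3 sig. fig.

14.9 m

Hyperfocal distance H = f²/(N·c) + f = 14²/(2.2 × 0.006) + 14 = 196/0.0132 + 14 ≈ 14862.5 mm ≈ 14.9 m.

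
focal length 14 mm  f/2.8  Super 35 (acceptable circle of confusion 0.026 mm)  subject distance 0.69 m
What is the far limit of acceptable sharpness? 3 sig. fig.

0.921 m

Hyperfocal distance H = f²/(N·c) + f = 14²/(2.8 × 0.026) + 14 = 196/0.0728 + 14 ≈ 2706.3 mm ≈ 2.706 m.
Far limit Df = s·(H − f)/(H − s) = 690 × (2706.3 − 14) / (2706.3 − 690) = 690 × 2692.3 / 2016.3 ≈ 921.33 mm ≈ 0.921 m.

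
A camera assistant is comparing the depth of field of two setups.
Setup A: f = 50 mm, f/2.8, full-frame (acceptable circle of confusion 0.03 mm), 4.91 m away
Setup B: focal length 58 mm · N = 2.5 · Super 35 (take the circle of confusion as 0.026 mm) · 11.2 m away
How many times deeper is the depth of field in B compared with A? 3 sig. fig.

Setup A: H = 50²/(2.8×0.03) + 50 ≈ 29811.9 mm; DoF = Df − Dn = 5868.3 − 4220.8 ≈ 1647.5 mm.
Setup B: H = 58²/(2.5×0.026) + 58 ≈ 51811.8 mm; DoF = Df − Dn = 14272.8 − 9215.9 ≈ 5056.9 mm.
Ratio = 5056.9 / 1647.5 ≈ 3.07.

3.07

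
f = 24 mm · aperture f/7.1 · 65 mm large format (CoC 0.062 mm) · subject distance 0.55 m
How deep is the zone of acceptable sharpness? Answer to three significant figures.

0.527 m

Hyperfocal distance H = f²/(N·c) + f = 24²/(7.1 × 0.062) + 24 = 576/0.4402 + 24 ≈ 1332.5 mm ≈ 1.332 m.
Near limit Dn = s·(H − f)/(H + s − 2f) = 550 × (1332.5 − 24) / (1332.5 + 550 − 2 × 24) = 550 × 1308.5 / 1834.5 ≈ 392.30 mm.
Far limit Df = s·(H − f)/(H − s) = 550 × (1332.5 − 24) / (1332.5 − 550) = 550 × 1308.5 / 782.5 ≈ 919.71 mm.
Depth of field = Df − Dn = 919.71 − 392.30 ≈ 527.41 mm ≈ 0.527 m.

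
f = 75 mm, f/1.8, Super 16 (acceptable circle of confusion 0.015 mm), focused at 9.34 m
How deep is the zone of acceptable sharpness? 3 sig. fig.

0.832 m

Hyperfocal distance H = f²/(N·c) + f = 75²/(1.8 × 0.015) + 75 = 5625/0.027 + 75 ≈ 208408.3 mm ≈ 208.4 m.
Near limit Dn = s·(H − f)/(H + s − 2f) = 9340 × (208408.3 − 75) / (208408.3 + 9340 − 2 × 75) = 9340 × 208333.3 / 217598.3 ≈ 8942.32 mm.
Far limit Df = s·(H − f)/(H − s) = 9340 × (208408.3 − 75) / (208408.3 − 9340) = 9340 × 208333.3 / 199068.3 ≈ 9774.70 mm.
Depth of field = Df − Dn = 9774.70 − 8942.32 ≈ 832.38 mm ≈ 0.832 m.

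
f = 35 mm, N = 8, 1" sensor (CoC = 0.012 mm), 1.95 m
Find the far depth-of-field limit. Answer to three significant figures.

2.29 m

Hyperfocal distance H = f²/(N·c) + f = 35²/(8 × 0.012) + 35 = 1225/0.096 + 35 ≈ 12795.4 mm ≈ 12.80 m.
Far limit Df = s·(H − f)/(H − s) = 1950 × (12795.4 − 35) / (12795.4 − 1950) = 1950 × 12760.4 / 10845.4 ≈ 2294.3 mm ≈ 2.29 m.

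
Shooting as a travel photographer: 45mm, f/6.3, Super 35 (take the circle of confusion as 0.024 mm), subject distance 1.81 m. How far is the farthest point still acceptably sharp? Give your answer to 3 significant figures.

Hyperfocal distance H = f²/(N·c) + f = 45²/(6.3 × 0.024) + 45 = 2025/0.1512 + 45 ≈ 13437.9 mm ≈ 13.44 m.
Far limit Df = s·(H − f)/(H − s) = 1810 × (13437.9 − 45) / (13437.9 − 1810) = 1810 × 13392.9 / 11627.9 ≈ 2084.7 mm ≈ 2.08 m.

2.08 m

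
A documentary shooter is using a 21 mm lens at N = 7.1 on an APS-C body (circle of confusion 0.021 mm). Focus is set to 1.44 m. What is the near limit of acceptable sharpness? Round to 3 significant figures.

0.973 m

Hyperfocal distance H = f²/(N·c) + f = 21²/(7.1 × 0.021) + 21 = 441/0.1491 + 21 ≈ 2978.7 mm ≈ 2.979 m.
Near limit Dn = s·(H − f)/(H + s − 2f) = 1440 × (2978.7 − 21) / (2978.7 + 1440 − 2 × 21) = 1440 × 2957.7 / 4376.7 ≈ 973.13 mm ≈ 0.973 m.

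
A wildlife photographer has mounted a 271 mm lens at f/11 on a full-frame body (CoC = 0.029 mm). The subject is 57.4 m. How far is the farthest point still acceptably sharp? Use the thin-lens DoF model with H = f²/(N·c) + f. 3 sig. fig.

76.3 m

Hyperfocal distance H = f²/(N·c) + f = 271²/(11 × 0.029) + 271 = 73441/0.319 + 271 ≈ 230493.6 mm ≈ 230.5 m.
Far limit Df = s·(H − f)/(H − s) = 57400 × (230493.6 − 271) / (230493.6 − 57400) = 57400 × 230222.6 / 173093.6 ≈ 76345 mm ≈ 76.3 m.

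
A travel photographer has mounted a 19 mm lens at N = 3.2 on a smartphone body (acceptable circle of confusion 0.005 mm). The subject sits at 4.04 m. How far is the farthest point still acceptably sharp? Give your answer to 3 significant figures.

Hyperfocal distance H = f²/(N·c) + f = 19²/(3.2 × 0.005) + 19 = 361/0.016 + 19 ≈ 22581.5 mm ≈ 22.58 m.
Far limit Df = s·(H − f)/(H − s) = 4040 × (22581.5 − 19) / (22581.5 − 4040) = 4040 × 22562.5 / 18541.5 ≈ 4916.1 mm ≈ 4.92 m.

4.92 m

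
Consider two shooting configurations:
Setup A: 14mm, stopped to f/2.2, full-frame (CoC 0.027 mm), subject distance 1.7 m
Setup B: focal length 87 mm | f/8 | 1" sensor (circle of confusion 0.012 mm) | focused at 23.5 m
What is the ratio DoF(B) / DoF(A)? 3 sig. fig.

6.51

Setup A: H = 14²/(2.2×0.027) + 14 ≈ 3313.7 mm; DoF = Df − Dn = 3476.2 − 1125.1 ≈ 2351.1 mm.
Setup B: H = 87²/(8×0.012) + 87 ≈ 78930.8 mm; DoF = Df − Dn = 33426 − 18119 ≈ 15307 mm.
Ratio = 15307 / 2351.1 ≈ 6.51.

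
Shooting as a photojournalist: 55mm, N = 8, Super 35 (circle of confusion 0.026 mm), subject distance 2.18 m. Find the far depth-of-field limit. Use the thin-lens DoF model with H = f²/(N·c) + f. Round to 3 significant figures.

Hyperfocal distance H = f²/(N·c) + f = 55²/(8 × 0.026) + 55 = 3025/0.208 + 55 ≈ 14598.3 mm ≈ 14.60 m.
Far limit Df = s·(H − f)/(H − s) = 2180 × (14598.3 − 55) / (14598.3 − 2180) = 2180 × 14543.3 / 12418.3 ≈ 2553.0 mm ≈ 2.55 m.

2.55 m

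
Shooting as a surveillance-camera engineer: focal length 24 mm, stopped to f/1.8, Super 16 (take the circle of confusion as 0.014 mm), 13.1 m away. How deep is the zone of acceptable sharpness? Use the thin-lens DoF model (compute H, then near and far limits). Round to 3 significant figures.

Hyperfocal distance H = f²/(N·c) + f = 24²/(1.8 × 0.014) + 24 = 576/0.0252 + 24 ≈ 22881.1 mm ≈ 22.88 m.
Near limit Dn = s·(H − f)/(H + s − 2f) = 13100 × (22881.1 − 24) / (22881.1 + 13100 − 2 × 24) = 13100 × 22857.1 / 35933.1 ≈ 8333 mm.
Far limit Df = s·(H − f)/(H − s) = 13100 × (22881.1 − 24) / (22881.1 − 13100) = 13100 × 22857.1 / 9781.1 ≈ 30613 mm.
Depth of field = Df − Dn = 30613 − 8333 ≈ 22280 mm ≈ 22.3 m.

22.3 m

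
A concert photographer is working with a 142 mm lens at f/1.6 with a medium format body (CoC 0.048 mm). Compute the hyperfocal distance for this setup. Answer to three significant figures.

263 m

Hyperfocal distance H = f²/(N·c) + f = 142²/(1.6 × 0.048) + 142 = 20164/0.0768 + 142 ≈ 262694.1 mm ≈ 263 m.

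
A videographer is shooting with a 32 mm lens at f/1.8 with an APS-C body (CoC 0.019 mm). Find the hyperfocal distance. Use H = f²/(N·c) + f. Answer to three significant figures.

30.0 m

Hyperfocal distance H = f²/(N·c) + f = 32²/(1.8 × 0.019) + 32 = 1024/0.0342 + 32 ≈ 29973.5 mm ≈ 30.0 m.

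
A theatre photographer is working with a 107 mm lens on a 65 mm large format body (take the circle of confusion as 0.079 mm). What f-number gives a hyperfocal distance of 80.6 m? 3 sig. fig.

Rearrange H = f²/(N·c) + f for N: N = f² / ((H − f)·c).
N = 107² / ((80600 − 107) × 0.079) = 11449 / 6359 ≈ 1.80.

f/1.80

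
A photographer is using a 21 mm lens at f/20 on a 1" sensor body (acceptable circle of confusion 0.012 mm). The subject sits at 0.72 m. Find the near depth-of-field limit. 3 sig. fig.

0.522 m

Hyperfocal distance H = f²/(N·c) + f = 21²/(20 × 0.012) + 21 = 441/0.24 + 21 ≈ 1858.5 mm ≈ 1.859 m.
Near limit Dn = s·(H − f)/(H + s − 2f) = 720 × (1858.5 − 21) / (1858.5 + 720 − 2 × 21) = 720 × 1837.5 / 2536.5 ≈ 521.58 mm ≈ 0.522 m.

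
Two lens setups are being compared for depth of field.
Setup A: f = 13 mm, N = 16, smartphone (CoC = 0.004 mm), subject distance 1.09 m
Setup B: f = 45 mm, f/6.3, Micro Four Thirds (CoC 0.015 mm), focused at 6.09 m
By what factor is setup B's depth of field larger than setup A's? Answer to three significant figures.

3.50

Setup A: H = 13²/(16×0.004) + 13 ≈ 2653.6 mm; DoF = Df − Dn = 1840.8 − 774.2 ≈ 1066.6 mm.
Setup B: H = 45²/(6.3×0.015) + 45 ≈ 21473.6 mm; DoF = Df − Dn = 8483.1 − 4750.0 ≈ 3733.1 mm.
Ratio = 3733.1 / 1066.6 ≈ 3.50.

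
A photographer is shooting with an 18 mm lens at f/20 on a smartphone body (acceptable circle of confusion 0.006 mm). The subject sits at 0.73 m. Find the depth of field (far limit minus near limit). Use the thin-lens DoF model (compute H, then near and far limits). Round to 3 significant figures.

414 mm

Hyperfocal distance H = f²/(N·c) + f = 18²/(20 × 0.006) + 18 = 324/0.12 + 18 ≈ 2718.0 mm ≈ 2.718 m.
Near limit Dn = s·(H − f)/(H + s − 2f) = 730 × (2718.0 − 18) / (2718.0 + 730 − 2 × 18) = 730 × 2700.0 / 3412.0 ≈ 577.67 mm.
Far limit Df = s·(H − f)/(H − s) = 730 × (2718.0 − 18) / (2718.0 − 730) = 730 × 2700.0 / 1988.0 ≈ 991.45 mm.
Depth of field = Df − Dn = 991.45 − 577.67 ≈ 413.78 mm.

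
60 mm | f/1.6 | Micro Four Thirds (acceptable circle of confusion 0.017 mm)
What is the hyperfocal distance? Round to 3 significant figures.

Hyperfocal distance H = f²/(N·c) + f = 60²/(1.6 × 0.017) + 60 = 3600/0.0272 + 60 ≈ 132412.9 mm ≈ 132 m.

132 m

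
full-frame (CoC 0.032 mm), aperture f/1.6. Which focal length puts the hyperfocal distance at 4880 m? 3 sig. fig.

500 mm

From H = f²/(N·c) + f, with f ≪ H: f ≈ √(H·N·c) = √(4880000 × 1.6 × 0.032) = √249856 ≈ 499.9 mm.
The +f correction barely moves this — solving exactly, f² + N·c·f − N·c·H = 0 ⇒ f = (−N·c + √((N·c)² + 4·N·c·H))/2 = (−0.0512 + √999424)/2 ≈ 499.83 mm, so f ≈ 500 mm.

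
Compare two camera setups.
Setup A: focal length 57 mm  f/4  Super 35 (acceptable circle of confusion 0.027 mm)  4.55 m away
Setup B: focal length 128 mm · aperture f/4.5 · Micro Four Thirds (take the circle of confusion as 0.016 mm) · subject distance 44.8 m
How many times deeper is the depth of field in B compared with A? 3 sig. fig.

Setup A: H = 57²/(4×0.027) + 57 ≈ 30140.3 mm; DoF = Df − Dn = 5348.9 − 3958.8 ≈ 1390.1 mm.
Setup B: H = 128²/(4.5×0.016) + 128 ≈ 227683.6 mm; DoF = Df − Dn = 55743 − 37448 ≈ 18295 mm.
Ratio = 18295 / 1390.1 ≈ 13.2.

13.2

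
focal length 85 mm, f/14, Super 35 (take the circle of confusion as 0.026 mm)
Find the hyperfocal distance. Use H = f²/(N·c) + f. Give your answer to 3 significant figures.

19.9 m

Hyperfocal distance H = f²/(N·c) + f = 85²/(14 × 0.026) + 85 = 7225/0.364 + 85 ≈ 19933.9 mm ≈ 19.9 m.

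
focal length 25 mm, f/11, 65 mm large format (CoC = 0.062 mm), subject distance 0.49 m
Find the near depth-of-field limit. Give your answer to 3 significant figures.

Hyperfocal distance H = f²/(N·c) + f = 25²/(11 × 0.062) + 25 = 625/0.682 + 25 ≈ 941.4 mm ≈ 0.941 m.
Near limit Dn = s·(H − f)/(H + s − 2f) = 490 × (941.4 − 25) / (941.4 + 490 − 2 × 25) = 490 × 916.4 / 1381.4 ≈ 325.06 mm.

325 mm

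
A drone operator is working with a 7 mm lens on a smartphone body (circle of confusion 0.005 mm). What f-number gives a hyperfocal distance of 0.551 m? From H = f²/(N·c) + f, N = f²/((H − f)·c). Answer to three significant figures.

f/18

Rearrange H = f²/(N·c) + f for N: N = f² / ((H − f)·c).
N = 7² / ((551 − 7) × 0.005) = 49 / 2.720 ≈ 18.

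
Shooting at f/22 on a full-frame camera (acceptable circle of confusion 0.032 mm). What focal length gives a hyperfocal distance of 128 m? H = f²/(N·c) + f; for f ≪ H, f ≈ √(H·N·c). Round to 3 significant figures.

300 mm

From H = f²/(N·c) + f, with f ≪ H: f ≈ √(H·N·c) = √(128000 × 22 × 0.032) = √90112 ≈ 300.2 mm.
The +f correction barely moves this — solving exactly, f² + N·c·f − N·c·H = 0 ⇒ f = (−N·c + √((N·c)² + 4·N·c·H))/2 = (−0.704 + √360448)/2 ≈ 299.83 mm, so f ≈ 300 mm.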